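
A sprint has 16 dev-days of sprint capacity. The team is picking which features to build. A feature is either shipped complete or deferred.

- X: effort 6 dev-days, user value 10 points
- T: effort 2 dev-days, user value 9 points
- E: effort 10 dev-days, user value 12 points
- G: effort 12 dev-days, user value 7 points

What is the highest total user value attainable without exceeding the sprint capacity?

Allowing fractional choices, the relaxed optimum would be about 28.6, but features are indivisible.
T + E: effort 2 + 10 = 12 ≤ 16, user value 9 + 12 = 21.
X + T: effort 6 + 2 = 8 ≤ 16, user value 10 + 9 = 19.
X + E: effort 6 + 10 = 16 ≤ 16, user value 10 + 12 = 22.
Best is X and E with total user value 22.

22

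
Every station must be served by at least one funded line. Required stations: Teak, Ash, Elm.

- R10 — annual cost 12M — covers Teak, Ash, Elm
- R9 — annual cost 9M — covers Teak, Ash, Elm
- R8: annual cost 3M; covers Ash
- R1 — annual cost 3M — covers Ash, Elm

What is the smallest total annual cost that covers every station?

R9 alone covers Teak, Ash, Elm — every station.
Total annual cost: 9.

9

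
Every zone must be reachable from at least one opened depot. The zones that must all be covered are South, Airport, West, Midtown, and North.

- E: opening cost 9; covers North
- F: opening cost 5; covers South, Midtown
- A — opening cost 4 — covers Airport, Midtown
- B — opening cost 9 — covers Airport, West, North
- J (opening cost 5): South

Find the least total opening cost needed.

14

The greedy cost-per-new-zone heuristic would pick A, B, and F for 18, but a cheaper cover exists.
Choose F and B: together they cover South, Airport, West, Midtown, North — every zone.
Total opening cost: 5 + 9 = 14.
No cover costs less than 14.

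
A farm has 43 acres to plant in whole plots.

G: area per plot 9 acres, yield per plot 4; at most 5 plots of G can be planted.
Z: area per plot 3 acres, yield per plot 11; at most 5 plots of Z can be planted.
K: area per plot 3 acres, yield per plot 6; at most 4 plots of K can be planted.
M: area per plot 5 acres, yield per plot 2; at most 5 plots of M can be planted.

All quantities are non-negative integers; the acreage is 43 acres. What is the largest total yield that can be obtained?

85

Z has the best ratio (11/3); taking only Z gives at most 5×11 = 55 (stopped by the supply cap of 5).
Mixing does better — 5×Z, 4×K, and 3×M: area 42 ≤ 43, yield 5·11 + 4·6 + 3·2 = 85.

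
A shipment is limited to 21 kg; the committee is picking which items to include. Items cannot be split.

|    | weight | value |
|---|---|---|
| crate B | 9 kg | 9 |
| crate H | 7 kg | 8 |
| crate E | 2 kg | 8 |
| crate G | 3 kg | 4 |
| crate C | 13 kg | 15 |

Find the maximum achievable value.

29

Treat it as a binary knapsack problem.
Allowing fractional choices, the relaxed optimum would be about 30.4, but items are indivisible.
crate B + crate H + crate E + crate G: weight 9 + 7 + 2 + 3 = 21 ≤ 21, value 9 + 8 + 8 + 4 = 29.
crate E + crate G + crate C: weight 2 + 3 + 13 = 18 ≤ 21, value 8 + 4 + 15 = 27.
Best is crate B, crate H, crate E, and crate G with total value 29.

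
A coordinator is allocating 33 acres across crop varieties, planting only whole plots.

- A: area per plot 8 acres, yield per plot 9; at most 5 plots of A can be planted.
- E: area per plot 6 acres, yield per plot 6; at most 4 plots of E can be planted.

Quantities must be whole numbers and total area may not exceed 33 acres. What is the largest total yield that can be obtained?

A has the best ratio (9/8); taking only A gives at most 4×9 = 36 (stopped by the area limit).
Optimal: 4×A: area 32 ≤ 33, yield 4·9 = 36.

36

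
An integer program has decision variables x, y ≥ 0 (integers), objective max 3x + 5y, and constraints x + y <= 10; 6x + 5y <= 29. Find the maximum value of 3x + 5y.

25

(x,y)=(0,5) is feasible, giving 25.
(x,y)=(1,4) is feasible, giving 23.
(x,y)=(0,4) is feasible, giving 20.
The best lattice point is (0,5), giving 25.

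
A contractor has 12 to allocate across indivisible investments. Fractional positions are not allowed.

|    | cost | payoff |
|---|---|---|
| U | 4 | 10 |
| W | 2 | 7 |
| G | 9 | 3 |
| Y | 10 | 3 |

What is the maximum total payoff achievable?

17

This is a 0-1 knapsack instance.
Take U and W: cost 4 + 2 = 6 ≤ 12, payoff 10 + 7 = 17.
No other feasible combination does better.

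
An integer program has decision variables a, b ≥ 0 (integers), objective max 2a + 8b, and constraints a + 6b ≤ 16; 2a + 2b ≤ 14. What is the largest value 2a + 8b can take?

24

Relaxing integrality, the LP optimum is 24.80 at (a,b) = (5.2, 1.8), which is not an integer point.
(a,b)=(4,2): 1·4+6·2=16≤16, 2·4+2·2=12≤14, objective 24.
(a,b)=(3,2): 1·3+6·2=15≤16, 2·3+2·2=10≤14, objective 22.
(a,b)=(6,1): 1·6+6·1=12≤16, 2·6+2·1=14≤14, objective 20.
The best lattice point is (4,2), giving 24.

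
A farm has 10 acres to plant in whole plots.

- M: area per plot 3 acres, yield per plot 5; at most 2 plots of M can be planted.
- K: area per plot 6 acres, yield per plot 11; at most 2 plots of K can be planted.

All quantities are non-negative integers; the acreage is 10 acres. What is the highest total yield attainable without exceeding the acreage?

K has the best ratio (11/6); taking only K gives at most 1×11 = 11 (stopped by the area limit).
Mixing does better — 1×M and 1×K: area 9 ≤ 10, yield 1·5 + 1·11 = 16.

16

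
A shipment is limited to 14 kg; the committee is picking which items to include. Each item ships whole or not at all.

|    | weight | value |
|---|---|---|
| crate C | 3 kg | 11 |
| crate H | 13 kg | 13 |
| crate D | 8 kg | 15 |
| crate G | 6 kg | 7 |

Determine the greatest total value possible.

26

Treat it as a binary knapsack problem.
crate D + crate G: weight 8 + 6 = 14 ≤ 14, value 15 + 7 = 22.
crate C + crate G: weight 3 + 6 = 9 ≤ 14, value 11 + 7 = 18.
crate C + crate D: weight 3 + 8 = 11 ≤ 14, value 11 + 15 = 26.
Best is crate C and crate D with total value 26.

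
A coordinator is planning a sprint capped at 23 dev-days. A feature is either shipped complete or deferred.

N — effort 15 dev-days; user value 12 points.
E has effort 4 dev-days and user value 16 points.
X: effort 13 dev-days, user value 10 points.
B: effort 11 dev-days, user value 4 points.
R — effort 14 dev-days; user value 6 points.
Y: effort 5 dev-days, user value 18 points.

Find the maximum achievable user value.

This is an integer program with binary decision variables.
Allowing fractional choices, the relaxed optimum would be about 45.2, but features are indivisible.
E + X + Y: effort 4 + 13 + 5 = 22 ≤ 23, user value 16 + 10 + 18 = 44.
E + R + Y: effort 4 + 14 + 5 = 23 ≤ 23, user value 16 + 6 + 18 = 40.
Best is E, X, and Y with total user value 44.

44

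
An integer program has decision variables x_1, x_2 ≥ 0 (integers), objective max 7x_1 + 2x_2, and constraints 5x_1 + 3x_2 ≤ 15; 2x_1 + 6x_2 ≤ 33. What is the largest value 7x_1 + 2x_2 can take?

(x_1,x_2)=(3,0): 5·3+3·0=15≤15, 2·3+6·0=6≤33, objective 21.
(x_1,x_2)=(2,1): 5·2+3·1=13≤15, 2·2+6·1=10≤33, objective 16.
(x_1,x_2)=(2,0): 5·2+3·0=10≤15, 2·2+6·0=4≤33, objective 14.
The best lattice point is (3,0), giving 21.

21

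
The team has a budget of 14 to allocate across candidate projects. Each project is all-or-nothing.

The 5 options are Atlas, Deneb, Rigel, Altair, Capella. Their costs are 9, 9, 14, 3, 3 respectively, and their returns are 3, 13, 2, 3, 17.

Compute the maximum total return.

30

Treat it as a binary knapsack problem.
Deneb + Capella: cost 9 + 3 = 12 ≤ 14, return 13 + 17 = 30.
Altair + Capella: cost 3 + 3 = 6 ≤ 14, return 3 + 17 = 20.
Best is Deneb and Capella with total return 30.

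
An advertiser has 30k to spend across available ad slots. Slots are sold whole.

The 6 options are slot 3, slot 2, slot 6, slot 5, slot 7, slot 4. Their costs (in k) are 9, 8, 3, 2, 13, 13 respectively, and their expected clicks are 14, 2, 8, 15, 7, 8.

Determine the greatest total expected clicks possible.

45

Take slot 3, slot 6, slot 5, and slot 4: cost 9 + 3 + 2 + 13 = 27 ≤ 30, expected clicks 14 + 8 + 15 + 8 = 45.
No other feasible combination does better.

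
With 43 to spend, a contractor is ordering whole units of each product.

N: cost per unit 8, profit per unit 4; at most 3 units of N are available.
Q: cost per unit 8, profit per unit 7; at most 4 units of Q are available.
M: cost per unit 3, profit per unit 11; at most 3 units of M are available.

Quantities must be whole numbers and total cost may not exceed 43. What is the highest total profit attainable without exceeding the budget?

M has the best ratio (11/3); taking only M gives at most 3×11 = 33 (stopped by the supply cap of 3).
Mixing does better — 4×Q and 3×M: cost 41 ≤ 43, profit 4·7 + 3·11 = 61.

61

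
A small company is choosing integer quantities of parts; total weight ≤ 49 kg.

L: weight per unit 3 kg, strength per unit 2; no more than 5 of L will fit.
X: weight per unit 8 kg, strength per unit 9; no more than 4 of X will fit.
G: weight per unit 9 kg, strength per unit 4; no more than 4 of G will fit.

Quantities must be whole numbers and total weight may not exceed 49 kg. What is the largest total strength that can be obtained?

This is a bounded integer knapsack.
X has the best ratio (9/8); taking only X gives at most 4×9 = 36 (stopped by the supply cap of 4).
Mixing does better — 5×L and 4×X: weight 47 ≤ 49, strength 5·2 + 4·9 = 46.

46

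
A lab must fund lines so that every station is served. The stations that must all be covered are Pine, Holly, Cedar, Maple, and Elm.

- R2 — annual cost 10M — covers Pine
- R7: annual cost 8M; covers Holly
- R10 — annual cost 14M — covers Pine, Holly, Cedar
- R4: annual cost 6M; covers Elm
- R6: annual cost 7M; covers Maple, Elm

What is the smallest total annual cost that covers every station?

This is an integer covering problem.
Choose R10 and R6: together they cover Pine, Holly, Cedar, Maple, Elm — every station.
Total annual cost: 14 + 7 = 21.

21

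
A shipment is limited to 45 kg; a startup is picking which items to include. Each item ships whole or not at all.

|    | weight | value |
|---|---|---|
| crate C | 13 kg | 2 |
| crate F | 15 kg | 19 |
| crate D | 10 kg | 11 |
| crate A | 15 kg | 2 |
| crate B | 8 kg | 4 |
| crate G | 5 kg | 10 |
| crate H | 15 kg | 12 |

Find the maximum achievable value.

52

crate F + crate D + crate G + crate H: weight 15 + 10 + 5 + 15 = 45 ≤ 45, value 19 + 11 + 10 + 12 = 52.
crate F + crate B + crate G + crate H: weight 15 + 8 + 5 + 15 = 43 ≤ 45, value 19 + 4 + 10 + 12 = 45.
crate F + crate D + crate B + crate G: weight 15 + 10 + 8 + 5 = 38 ≤ 45, value 19 + 11 + 4 + 10 = 44.
Best is crate F, crate D, crate G, and crate H with total value 52.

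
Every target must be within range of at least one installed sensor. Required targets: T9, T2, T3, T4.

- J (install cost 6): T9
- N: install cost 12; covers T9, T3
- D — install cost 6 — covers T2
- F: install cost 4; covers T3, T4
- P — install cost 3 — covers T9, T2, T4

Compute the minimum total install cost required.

7

This is a weighted set-cover instance.
Choose F and P: together they cover T9, T2, T3, T4 — every target.
Total install cost: 4 + 3 = 7.
No cover costs less than 7.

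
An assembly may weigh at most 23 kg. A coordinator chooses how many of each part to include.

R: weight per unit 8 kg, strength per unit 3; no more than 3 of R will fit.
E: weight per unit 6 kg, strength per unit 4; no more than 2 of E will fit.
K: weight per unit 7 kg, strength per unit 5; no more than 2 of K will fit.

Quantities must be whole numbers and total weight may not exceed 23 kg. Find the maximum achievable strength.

14

K has the best ratio (5/7); taking only K gives at most 2×5 = 10 (stopped by the supply cap of 2).
Mixing does better — 1×E and 2×K: weight 20 ≤ 23, strength 1·4 + 2·5 = 14.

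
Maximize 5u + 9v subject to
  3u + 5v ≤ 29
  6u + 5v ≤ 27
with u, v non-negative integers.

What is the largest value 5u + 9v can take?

The continuous relaxation peaks at (0, 5.4) with value 48.60; rounding to a feasible lattice point costs some objective.
(u,v)=(0,5): 3·0+5·5=25≤29, 6·0+5·5=25≤27, objective 45.
(u,v)=(1,4): 3·1+5·4=23≤29, 6·1+5·4=26≤27, objective 41.
(u,v)=(0,4): 3·0+5·4=20≤29, 6·0+5·4=20≤27, objective 36.
No feasible integer point exceeds 45.

45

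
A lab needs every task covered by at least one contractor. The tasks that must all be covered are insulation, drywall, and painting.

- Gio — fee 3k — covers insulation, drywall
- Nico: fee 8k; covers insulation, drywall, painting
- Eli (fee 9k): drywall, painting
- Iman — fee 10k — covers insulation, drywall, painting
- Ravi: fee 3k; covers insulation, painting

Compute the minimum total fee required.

6

This is an integer covering problem.
Choose Gio and Ravi: together they cover insulation, drywall, painting — every task.
Total fee: 3 + 3 = 6.
No cover costs less than 6.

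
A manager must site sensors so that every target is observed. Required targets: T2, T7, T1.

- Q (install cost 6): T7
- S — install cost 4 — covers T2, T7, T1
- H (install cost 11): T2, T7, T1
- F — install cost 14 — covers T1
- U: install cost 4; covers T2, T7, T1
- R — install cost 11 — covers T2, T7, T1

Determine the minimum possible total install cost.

This is an integer covering problem.
S alone covers T2, T7, T1 — every target.
Total install cost: 4.

4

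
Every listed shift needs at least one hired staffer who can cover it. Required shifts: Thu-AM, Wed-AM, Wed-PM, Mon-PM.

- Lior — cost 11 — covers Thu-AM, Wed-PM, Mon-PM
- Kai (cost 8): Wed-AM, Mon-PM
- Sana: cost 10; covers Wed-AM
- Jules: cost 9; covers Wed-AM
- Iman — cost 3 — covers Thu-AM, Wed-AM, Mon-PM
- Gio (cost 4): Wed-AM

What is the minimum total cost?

14

This is an integer covering problem.
Choose Lior and Iman: together they cover Thu-AM, Wed-AM, Wed-PM, Mon-PM — every shift.
Total cost: 11 + 3 = 14.
No cover costs less than 14.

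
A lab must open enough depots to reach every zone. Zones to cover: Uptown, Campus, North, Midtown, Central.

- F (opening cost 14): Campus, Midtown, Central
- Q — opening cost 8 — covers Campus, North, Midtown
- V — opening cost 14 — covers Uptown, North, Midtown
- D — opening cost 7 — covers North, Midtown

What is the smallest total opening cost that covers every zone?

The greedy cost-per-new-zone heuristic would pick Q, F, and V for 36, but a cheaper cover exists.
Choose F and V: together they cover Uptown, Campus, North, Midtown, Central — every zone.
Total opening cost: 14 + 14 = 28.
No cover costs less than 28.

28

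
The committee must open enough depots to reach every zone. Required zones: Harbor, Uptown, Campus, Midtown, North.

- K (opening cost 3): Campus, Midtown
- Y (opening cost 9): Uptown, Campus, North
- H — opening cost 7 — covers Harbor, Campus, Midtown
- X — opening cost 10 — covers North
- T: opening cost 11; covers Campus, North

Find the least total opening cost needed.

The greedy cost-per-new-zone heuristic would pick K, Y, and H for 19, but a cheaper cover exists.
Choose Y and H: together they cover Harbor, Uptown, Campus, Midtown, North — every zone.
Total opening cost: 9 + 7 = 16.
No cover costs less than 16.

16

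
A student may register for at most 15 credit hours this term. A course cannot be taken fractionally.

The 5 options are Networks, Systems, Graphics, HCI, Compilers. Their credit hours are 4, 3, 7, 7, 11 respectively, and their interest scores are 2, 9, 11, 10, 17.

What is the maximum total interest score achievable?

26

Take Systems and Compilers: credit hours 3 + 11 = 14 ≤ 15, interest score 9 + 17 = 26.
No other feasible combination does better.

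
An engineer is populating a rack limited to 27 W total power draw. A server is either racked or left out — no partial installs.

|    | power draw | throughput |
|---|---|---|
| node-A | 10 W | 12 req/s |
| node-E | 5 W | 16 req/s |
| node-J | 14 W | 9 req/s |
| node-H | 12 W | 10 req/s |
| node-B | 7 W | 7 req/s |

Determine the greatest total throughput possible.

38

node-A + node-E + node-B: power draw 10 + 5 + 7 = 22 ≤ 27, throughput 12 + 16 + 7 = 35.
node-A + node-E + node-H: power draw 10 + 5 + 12 = 27 ≤ 27, throughput 12 + 16 + 10 = 38.
Best is node-A, node-E, and node-H with total throughput 38.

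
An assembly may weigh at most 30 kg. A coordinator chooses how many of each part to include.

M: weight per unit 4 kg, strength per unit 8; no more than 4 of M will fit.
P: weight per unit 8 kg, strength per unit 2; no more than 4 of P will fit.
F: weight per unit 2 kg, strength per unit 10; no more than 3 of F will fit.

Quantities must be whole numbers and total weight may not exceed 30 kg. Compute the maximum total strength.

4×M and 3×F: weight 22 ≤ 30, strength 4·8 + 3·10 = 62.
4×M, 1×P, and 3×F: weight 30 ≤ 30, strength 4·8 + 1·2 + 3·10 = 64.
Best is 64.

64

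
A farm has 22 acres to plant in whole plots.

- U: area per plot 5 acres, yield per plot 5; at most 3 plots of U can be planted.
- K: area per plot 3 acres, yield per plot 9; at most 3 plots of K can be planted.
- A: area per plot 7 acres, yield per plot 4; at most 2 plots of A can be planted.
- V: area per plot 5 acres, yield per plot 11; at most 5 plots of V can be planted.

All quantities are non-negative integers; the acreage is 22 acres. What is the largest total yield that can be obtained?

51

K has the best ratio (9/3); taking only K gives at most 3×9 = 27 (stopped by the supply cap of 3).
Mixing does better — 2×K and 3×V: area 21 ≤ 22, yield 2·9 + 3·11 = 51.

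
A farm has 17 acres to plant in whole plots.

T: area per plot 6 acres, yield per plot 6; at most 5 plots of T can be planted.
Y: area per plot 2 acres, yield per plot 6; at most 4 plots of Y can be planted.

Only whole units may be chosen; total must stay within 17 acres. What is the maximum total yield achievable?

30

4×Y: area 8 ≤ 17, yield 4·6 = 24.
1×T and 4×Y: area 14 ≤ 17, yield 1·6 + 4·6 = 30.
Best is 30.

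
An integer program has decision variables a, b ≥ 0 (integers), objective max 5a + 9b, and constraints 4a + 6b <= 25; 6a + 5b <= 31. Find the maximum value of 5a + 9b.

(a,b)=(0,4): 4·0+6·4=24≤25, 6·0+5·4=20≤31, objective 36.
(a,b)=(1,3): 4·1+6·3=22≤25, 6·1+5·3=21≤31, objective 32.
(a,b)=(0,3): 4·0+6·3=18≤25, 6·0+5·3=15≤31, objective 27.
No feasible integer point exceeds 36.

36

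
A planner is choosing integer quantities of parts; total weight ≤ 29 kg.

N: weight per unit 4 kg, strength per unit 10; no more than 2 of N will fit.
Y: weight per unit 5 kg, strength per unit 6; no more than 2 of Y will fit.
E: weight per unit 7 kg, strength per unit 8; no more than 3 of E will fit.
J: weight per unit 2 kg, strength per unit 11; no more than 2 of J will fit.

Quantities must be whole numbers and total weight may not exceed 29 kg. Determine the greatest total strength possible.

This is a bounded integer knapsack.
J has the best ratio (11/2); taking only J gives at most 2×11 = 22 (stopped by the supply cap of 2).
Mixing does better — 2×N, 2×Y, 1×E, and 2×J: weight 29 ≤ 29, strength 2·10 + 2·6 + 1·8 + 2·11 = 62.

62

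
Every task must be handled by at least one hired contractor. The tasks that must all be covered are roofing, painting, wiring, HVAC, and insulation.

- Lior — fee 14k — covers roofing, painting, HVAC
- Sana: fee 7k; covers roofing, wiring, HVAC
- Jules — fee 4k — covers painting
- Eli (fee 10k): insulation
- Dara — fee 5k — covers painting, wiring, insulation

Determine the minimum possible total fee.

Choose Sana and Dara: together they cover roofing, painting, wiring, HVAC, insulation — every task.
Total fee: 7 + 5 = 12.
No cover costs less than 12.

12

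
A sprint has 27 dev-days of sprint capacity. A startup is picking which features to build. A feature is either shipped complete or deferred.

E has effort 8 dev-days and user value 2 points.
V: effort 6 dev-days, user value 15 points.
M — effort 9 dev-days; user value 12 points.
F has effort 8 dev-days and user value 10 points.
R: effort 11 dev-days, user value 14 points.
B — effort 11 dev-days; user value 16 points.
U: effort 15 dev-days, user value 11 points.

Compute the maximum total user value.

This is a 0-1 knapsack instance.
V + F + B: effort 6 + 8 + 11 = 25 ≤ 27, user value 15 + 10 + 16 = 41.
V + M + B: effort 6 + 9 + 11 = 26 ≤ 27, user value 15 + 12 + 16 = 43.
Best is V, M, and B with total user value 43.

43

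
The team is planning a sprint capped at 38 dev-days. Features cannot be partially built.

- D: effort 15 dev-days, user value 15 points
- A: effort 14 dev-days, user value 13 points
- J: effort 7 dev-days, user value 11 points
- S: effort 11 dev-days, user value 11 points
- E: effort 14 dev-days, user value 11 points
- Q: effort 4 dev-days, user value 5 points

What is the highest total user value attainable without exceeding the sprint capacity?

D + J + S + Q: effort 15 + 7 + 11 + 4 = 37 ≤ 38, user value 15 + 11 + 11 + 5 = 42.
A + J + S + Q: effort 14 + 7 + 11 + 4 = 36 ≤ 38, user value 13 + 11 + 11 + 5 = 40.
Best is D, J, S, and Q with total user value 42.

42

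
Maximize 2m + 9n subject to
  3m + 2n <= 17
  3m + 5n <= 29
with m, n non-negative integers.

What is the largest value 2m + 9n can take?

47

(m,n)=(1,5): 3·1+2·5=13≤17, 3·1+5·5=28≤29, objective 47.
(m,n)=(0,5): 3·0+2·5=10≤17, 3·0+5·5=25≤29, objective 45.
No feasible integer point exceeds 47.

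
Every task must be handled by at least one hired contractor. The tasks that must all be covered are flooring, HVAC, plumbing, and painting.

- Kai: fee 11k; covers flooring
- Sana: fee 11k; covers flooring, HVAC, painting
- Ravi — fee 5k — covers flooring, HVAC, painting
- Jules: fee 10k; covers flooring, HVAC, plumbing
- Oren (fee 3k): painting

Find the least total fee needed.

13

Choose Jules and Oren: together they cover flooring, HVAC, plumbing, painting — every task.
Total fee: 10 + 3 = 13.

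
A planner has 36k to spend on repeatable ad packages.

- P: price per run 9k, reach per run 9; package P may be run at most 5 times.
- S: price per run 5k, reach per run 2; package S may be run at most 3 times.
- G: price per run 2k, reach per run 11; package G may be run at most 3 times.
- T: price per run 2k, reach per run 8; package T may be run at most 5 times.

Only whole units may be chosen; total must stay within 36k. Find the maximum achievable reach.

91

G has the best ratio (11/2); taking only G gives at most 3×11 = 33 (stopped by the supply cap of 3).
Mixing does better — 2×P, 3×G, and 5×T: price 34 ≤ 36, reach 2·9 + 3·11 + 5·8 = 91.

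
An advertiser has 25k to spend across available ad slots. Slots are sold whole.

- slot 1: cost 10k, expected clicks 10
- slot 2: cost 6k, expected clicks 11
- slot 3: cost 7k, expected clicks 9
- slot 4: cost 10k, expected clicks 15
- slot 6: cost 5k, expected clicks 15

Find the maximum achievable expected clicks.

slot 2 + slot 4 + slot 6: cost 6 + 10 + 5 = 21 ≤ 25, expected clicks 11 + 15 + 15 = 41.
slot 1 + slot 4 + slot 6: cost 10 + 10 + 5 = 25 ≤ 25, expected clicks 10 + 15 + 15 = 40.
Best is slot 2, slot 4, and slot 6 with total expected clicks 41.

41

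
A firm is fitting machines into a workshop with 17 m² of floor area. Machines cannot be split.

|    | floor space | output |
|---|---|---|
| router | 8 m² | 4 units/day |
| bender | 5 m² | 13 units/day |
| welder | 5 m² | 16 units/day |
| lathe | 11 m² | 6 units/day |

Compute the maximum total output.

29

This is an integer program with binary decision variables.
welder + lathe: floor space 5 + 11 = 16 ≤ 17, output 16 + 6 = 22.
bender + welder: floor space 5 + 5 = 10 ≤ 17, output 13 + 16 = 29.
router + welder: floor space 8 + 5 = 13 ≤ 17, output 4 + 16 = 20.
Best is bender and welder with total output 29.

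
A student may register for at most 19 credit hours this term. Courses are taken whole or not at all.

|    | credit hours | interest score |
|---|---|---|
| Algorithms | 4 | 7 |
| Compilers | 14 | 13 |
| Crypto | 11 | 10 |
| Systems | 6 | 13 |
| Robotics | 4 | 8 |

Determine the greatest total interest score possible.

28

Take Algorithms, Systems, and Robotics: credit hours 4 + 6 + 4 = 14 ≤ 19, interest score 7 + 13 + 8 = 28.
No other feasible combination does better.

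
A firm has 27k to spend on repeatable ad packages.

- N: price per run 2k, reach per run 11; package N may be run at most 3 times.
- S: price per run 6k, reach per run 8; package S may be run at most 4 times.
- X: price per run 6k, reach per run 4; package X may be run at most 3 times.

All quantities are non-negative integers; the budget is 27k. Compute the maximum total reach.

57

N has the best ratio (11/2); taking only N gives at most 3×11 = 33 (stopped by the supply cap of 3).
Mixing does better — 3×N and 3×S: price 24 ≤ 27, reach 3·11 + 3·8 = 57.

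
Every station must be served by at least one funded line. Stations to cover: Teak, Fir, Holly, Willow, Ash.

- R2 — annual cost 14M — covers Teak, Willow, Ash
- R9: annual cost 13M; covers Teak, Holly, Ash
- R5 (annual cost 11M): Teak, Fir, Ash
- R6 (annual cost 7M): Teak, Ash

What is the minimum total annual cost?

The greedy cost-per-new-station heuristic would pick R6, R5, R9, and R2 for 45, but a cheaper cover exists.
Choose R2, R9, and R5: together they cover Teak, Fir, Holly, Willow, Ash — every station.
Total annual cost: 14 + 13 + 11 = 38.
No cover costs less than 38.

38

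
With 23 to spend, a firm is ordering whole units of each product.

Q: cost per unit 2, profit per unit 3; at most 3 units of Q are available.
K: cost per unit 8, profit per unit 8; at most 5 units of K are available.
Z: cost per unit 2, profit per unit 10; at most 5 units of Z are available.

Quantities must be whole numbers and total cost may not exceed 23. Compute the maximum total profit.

64

Z has the best ratio (10/2); taking only Z gives at most 5×10 = 50 (stopped by the supply cap of 5).
Mixing does better — 2×Q, 1×K, and 5×Z: cost 22 ≤ 23, profit 2·3 + 1·8 + 5·10 = 64.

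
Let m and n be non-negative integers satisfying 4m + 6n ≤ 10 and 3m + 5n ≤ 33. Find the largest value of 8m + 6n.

Relaxing integrality, the LP optimum is 20.00 at (m,n) = (2.5, 0), which is not an integer point.
(m,n)=(2,0): 4·2+6·0=8≤10, 3·2+5·0=6≤33, objective 16.
(m,n)=(1,1): 4·1+6·1=10≤10, 3·1+5·1=8≤33, objective 14.
(m,n)=(1,0): 4·1+6·0=4≤10, 3·1+5·0=3≤33, objective 8.
No feasible integer point exceeds 16.

16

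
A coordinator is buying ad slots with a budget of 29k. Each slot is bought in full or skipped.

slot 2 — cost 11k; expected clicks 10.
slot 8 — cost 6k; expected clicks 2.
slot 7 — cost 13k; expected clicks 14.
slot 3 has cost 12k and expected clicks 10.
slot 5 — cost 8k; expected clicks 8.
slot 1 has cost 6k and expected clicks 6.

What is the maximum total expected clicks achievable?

28

Treat it as a binary knapsack problem.
Take slot 7, slot 5, and slot 1: cost 13 + 8 + 6 = 27 ≤ 29, expected clicks 14 + 8 + 6 = 28.
No other feasible combination does better.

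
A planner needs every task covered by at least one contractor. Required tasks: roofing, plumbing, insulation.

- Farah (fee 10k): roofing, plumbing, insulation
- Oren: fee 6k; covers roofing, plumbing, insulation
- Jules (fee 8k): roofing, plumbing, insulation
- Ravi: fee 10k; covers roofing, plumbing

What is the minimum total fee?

Oren alone covers roofing, plumbing, insulation — every task.
Total fee: 6.
No cover costs less than 6.

6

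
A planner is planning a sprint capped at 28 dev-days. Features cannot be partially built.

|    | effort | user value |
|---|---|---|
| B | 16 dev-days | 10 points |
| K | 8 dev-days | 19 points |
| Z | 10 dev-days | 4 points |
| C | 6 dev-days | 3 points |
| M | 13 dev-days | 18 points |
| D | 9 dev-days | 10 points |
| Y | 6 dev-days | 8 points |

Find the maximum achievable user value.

45

Take K, M, and Y: effort 8 + 13 + 6 = 27 ≤ 28, user value 19 + 18 + 8 = 45.
No other feasible combination does better.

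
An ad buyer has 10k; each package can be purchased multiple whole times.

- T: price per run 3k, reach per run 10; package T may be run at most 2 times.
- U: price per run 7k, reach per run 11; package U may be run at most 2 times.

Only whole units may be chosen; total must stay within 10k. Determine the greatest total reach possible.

21

This is a bounded integer knapsack.
Take 1×T and 1×U: price 10 ≤ 10, reach 1·10 + 1·11 = 21.
No other integer combination yields more.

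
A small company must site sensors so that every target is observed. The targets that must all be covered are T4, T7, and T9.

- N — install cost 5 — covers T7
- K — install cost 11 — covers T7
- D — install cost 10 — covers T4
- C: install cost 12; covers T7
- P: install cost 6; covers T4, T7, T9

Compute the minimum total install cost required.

P alone covers T4, T7, T9 — every target.
Total install cost: 6.

6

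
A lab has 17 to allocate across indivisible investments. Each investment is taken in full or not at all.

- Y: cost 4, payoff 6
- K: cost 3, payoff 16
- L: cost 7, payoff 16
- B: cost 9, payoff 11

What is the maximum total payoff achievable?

38

This is a 0-1 knapsack instance.
Allowing fractional choices, the relaxed optimum would be about 41.7, but investments are indivisible.
Y + K + L: cost 4 + 3 + 7 = 14 ≤ 17, payoff 6 + 16 + 16 = 38.
Y + K + B: cost 4 + 3 + 9 = 16 ≤ 17, payoff 6 + 16 + 11 = 33.
K + L: cost 3 + 7 = 10 ≤ 17, payoff 16 + 16 = 32.
Best is Y, K, and L with total payoff 38.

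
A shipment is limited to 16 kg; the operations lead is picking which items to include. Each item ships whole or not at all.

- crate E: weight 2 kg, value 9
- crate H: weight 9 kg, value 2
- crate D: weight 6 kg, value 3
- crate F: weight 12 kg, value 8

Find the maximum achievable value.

17

crate E + crate F: weight 2 + 12 = 14 ≤ 16, value 9 + 8 = 17.
crate E + crate D: weight 2 + 6 = 8 ≤ 16, value 9 + 3 = 12.
Best is crate E and crate F with total value 17.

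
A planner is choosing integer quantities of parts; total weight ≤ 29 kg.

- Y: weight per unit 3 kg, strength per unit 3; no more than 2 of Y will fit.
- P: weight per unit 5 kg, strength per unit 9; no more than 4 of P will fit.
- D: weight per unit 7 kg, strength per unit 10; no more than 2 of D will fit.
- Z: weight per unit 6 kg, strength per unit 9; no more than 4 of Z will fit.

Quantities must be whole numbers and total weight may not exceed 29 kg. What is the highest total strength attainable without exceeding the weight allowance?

48

P has the best ratio (9/5); taking only P gives at most 4×9 = 36 (stopped by the supply cap of 4).
Mixing does better — 1×Y, 4×P, and 1×Z: weight 29 ≤ 29, strength 1·3 + 4·9 + 1·9 = 48.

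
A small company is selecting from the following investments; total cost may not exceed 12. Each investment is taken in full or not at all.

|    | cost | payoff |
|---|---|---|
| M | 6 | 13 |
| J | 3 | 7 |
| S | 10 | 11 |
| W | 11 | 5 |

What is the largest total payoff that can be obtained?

Allowing fractional choices, the relaxed optimum would be about 23.3, but investments are indivisible.
S: cost 10 ≤ 12, payoff 11.
M + J: cost 6 + 3 = 9 ≤ 12, payoff 13 + 7 = 20.
M: cost 6 ≤ 12, payoff 13.
Best is M and J with total payoff 20.

20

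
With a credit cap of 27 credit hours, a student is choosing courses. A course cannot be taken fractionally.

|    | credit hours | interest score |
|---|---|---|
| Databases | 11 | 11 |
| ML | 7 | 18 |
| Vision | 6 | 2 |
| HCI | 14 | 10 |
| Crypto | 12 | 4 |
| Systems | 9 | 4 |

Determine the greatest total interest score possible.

33

Allowing fractional choices, the relaxed optimum would be about 35.4, but courses are indivisible.
Databases + ML + Systems: credit hours 11 + 7 + 9 = 27 ≤ 27, interest score 11 + 18 + 4 = 33.
ML + Vision + HCI: credit hours 7 + 6 + 14 = 27 ≤ 27, interest score 18 + 2 + 10 = 30.
Databases + ML + Vision: credit hours 11 + 7 + 6 = 24 ≤ 27, interest score 11 + 18 + 2 = 31.
Best is Databases, ML, and Systems with total interest score 33.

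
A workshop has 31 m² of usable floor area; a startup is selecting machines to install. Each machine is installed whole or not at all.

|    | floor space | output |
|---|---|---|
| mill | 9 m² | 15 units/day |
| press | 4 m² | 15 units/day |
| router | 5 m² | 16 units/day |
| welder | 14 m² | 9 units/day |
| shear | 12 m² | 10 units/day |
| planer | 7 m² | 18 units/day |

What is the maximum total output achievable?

mill + press + router + planer: floor space 9 + 4 + 5 + 7 = 25 ≤ 31, output 15 + 15 + 16 + 18 = 64.
press + router + welder + planer: floor space 4 + 5 + 14 + 7 = 30 ≤ 31, output 15 + 16 + 9 + 18 = 58.
press + router + shear + planer: floor space 4 + 5 + 12 + 7 = 28 ≤ 31, output 15 + 16 + 10 + 18 = 59.
Best is mill, press, router, and planer with total output 64.

64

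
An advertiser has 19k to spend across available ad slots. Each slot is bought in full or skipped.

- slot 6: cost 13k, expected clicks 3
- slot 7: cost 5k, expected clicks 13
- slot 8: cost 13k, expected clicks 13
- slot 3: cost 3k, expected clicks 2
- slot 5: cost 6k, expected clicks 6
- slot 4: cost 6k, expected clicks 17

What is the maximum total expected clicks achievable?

slot 7 + slot 5 + slot 4: cost 5 + 6 + 6 = 17 ≤ 19, expected clicks 13 + 6 + 17 = 36.
slot 7 + slot 4: cost 5 + 6 = 11 ≤ 19, expected clicks 13 + 17 = 30.
slot 7 + slot 3 + slot 4: cost 5 + 3 + 6 = 14 ≤ 19, expected clicks 13 + 2 + 17 = 32.
Best is slot 7, slot 5, and slot 4 with total expected clicks 36.

36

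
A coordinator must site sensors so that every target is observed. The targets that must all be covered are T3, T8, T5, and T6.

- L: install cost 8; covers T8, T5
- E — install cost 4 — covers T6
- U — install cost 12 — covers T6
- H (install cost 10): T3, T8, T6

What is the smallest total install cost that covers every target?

18

Choose L and H: together they cover T3, T8, T5, T6 — every target.
Total install cost: 8 + 10 = 18.
No cover costs less than 18.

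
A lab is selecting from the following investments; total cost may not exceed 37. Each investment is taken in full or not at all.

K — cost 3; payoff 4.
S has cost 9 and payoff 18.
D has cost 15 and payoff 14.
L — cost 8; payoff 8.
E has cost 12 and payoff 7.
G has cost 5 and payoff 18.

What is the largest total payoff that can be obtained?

58

Allowing fractional choices, the relaxed optimum would be about 59.2, but investments are indivisible.
S + D + L + G: cost 9 + 15 + 8 + 5 = 37 ≤ 37, payoff 18 + 14 + 8 + 18 = 58.
K + S + D + G: cost 3 + 9 + 15 + 5 = 32 ≤ 37, payoff 4 + 18 + 14 + 18 = 54.
K + S + L + E + G: cost 3 + 9 + 8 + 12 + 5 = 37 ≤ 37, payoff 4 + 18 + 8 + 7 + 18 = 55.
Best is S, D, L, and G with total payoff 58.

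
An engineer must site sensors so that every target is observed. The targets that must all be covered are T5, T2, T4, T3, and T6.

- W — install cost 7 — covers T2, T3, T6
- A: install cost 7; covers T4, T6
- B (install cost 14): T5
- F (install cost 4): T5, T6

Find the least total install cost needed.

Choose W, A, and F: together they cover T5, T2, T4, T3, T6 — every target.
Total install cost: 7 + 7 + 4 = 18.

18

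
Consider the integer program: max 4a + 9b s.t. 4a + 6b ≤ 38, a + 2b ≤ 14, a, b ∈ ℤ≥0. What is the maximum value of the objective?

(a,b)=(0,6) is feasible, giving 54.
(a,b)=(1,5) is feasible, giving 49.
(a,b)=(0,5) is feasible, giving 45.
The best lattice point is (0,6), giving 54.

54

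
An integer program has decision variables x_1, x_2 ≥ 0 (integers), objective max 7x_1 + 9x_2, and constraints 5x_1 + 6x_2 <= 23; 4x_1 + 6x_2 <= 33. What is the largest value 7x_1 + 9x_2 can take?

(x_1,x_2)=(1,3): 5·1+6·3=23≤23, 4·1+6·3=22≤33, objective 34.
(x_1,x_2)=(2,2): 5·2+6·2=22≤23, 4·2+6·2=20≤33, objective 32.
The best lattice point is (1,3), giving 34.

34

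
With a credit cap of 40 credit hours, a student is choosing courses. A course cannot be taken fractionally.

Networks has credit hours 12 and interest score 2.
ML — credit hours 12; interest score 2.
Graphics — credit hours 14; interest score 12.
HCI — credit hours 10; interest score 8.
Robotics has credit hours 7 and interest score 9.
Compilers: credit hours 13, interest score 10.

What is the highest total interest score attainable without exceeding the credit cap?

31

Treat it as a binary knapsack problem.
Take Graphics, Robotics, and Compilers: credit hours 14 + 7 + 13 = 34 ≤ 40, interest score 12 + 9 + 10 = 31.
No other feasible combination does better.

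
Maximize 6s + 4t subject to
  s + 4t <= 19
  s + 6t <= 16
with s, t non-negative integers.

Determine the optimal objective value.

96

(s,t)=(16,0): 1·16+4·0=16≤19, 1·16+6·0=16≤16, objective 96.
(s,t)=(15,0): 1·15+4·0=15≤19, 1·15+6·0=15≤16, objective 90.
The best lattice point is (16,0), giving 96.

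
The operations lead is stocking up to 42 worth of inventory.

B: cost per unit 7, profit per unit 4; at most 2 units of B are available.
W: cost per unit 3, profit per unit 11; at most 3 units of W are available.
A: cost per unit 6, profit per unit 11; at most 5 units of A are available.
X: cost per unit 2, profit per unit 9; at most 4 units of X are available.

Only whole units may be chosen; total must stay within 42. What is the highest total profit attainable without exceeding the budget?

3×W, 4×A, and 4×X: cost 41 ≤ 42, profit 3·11 + 4·11 + 4·9 = 113.
1×B, 3×W, 3×A, and 4×X: cost 42 ≤ 42, profit 1·4 + 3·11 + 3·11 + 4·9 = 106.
Best is 113.

113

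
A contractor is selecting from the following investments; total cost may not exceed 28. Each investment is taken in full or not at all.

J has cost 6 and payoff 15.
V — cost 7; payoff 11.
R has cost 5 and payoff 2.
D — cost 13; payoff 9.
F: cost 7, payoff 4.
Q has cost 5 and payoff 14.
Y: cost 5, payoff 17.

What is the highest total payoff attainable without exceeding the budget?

59

Treat it as a binary knapsack problem.
Allowing fractional choices, the relaxed optimum would be about 60.5, but investments are indivisible.
J + R + F + Q + Y: cost 6 + 5 + 7 + 5 + 5 = 28 ≤ 28, payoff 15 + 2 + 4 + 14 + 17 = 52.
J + V + R + Q + Y: cost 6 + 7 + 5 + 5 + 5 = 28 ≤ 28, payoff 15 + 11 + 2 + 14 + 17 = 59.
J + V + Q + Y: cost 6 + 7 + 5 + 5 = 23 ≤ 28, payoff 15 + 11 + 14 + 17 = 57.
Best is J, V, R, Q, and Y with total payoff 59.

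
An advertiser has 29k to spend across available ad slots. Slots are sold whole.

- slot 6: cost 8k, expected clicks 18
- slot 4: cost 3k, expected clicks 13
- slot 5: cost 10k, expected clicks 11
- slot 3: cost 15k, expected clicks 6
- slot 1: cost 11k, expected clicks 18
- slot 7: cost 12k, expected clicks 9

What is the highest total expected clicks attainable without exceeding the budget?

slot 6 + slot 4 + slot 1: cost 8 + 3 + 11 = 22 ≤ 29, expected clicks 18 + 13 + 18 = 49.
slot 6 + slot 4 + slot 5: cost 8 + 3 + 10 = 21 ≤ 29, expected clicks 18 + 13 + 11 = 42.
slot 6 + slot 5 + slot 1: cost 8 + 10 + 11 = 29 ≤ 29, expected clicks 18 + 11 + 18 = 47.
Best is slot 6, slot 4, and slot 1 with total expected clicks 49.

49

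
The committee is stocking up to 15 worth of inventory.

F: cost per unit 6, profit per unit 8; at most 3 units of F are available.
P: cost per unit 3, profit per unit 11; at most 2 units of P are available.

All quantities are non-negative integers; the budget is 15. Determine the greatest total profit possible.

30

This is a bounded integer knapsack.
1×F and 2×P: cost 12 ≤ 15, profit 1·8 + 2·11 = 30.
2×F and 1×P: cost 15 ≤ 15, profit 2·8 + 1·11 = 27.
Best is 30.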